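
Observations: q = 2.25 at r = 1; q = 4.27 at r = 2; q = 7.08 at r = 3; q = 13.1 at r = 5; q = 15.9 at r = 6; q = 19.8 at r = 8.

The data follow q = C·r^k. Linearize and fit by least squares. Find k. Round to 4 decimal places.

Let Y = ln q. Fitting Y = k·ln r + ln C by least squares:
Σln r = 7.2724, Σ(ln r)² = 11.8122, Σln q = 12.5444, Σln r·ln q = 18.4621.
Equations: 11.8122·k + 7.2724·ln C = 18.4621;  7.2724·k + 6·ln C = 12.5444.
Δ = 11.8122·6 − (7.2724)² = 17.9853; k = (18.4621·6 − 7.2724·12.5444)/17.9853 = 1.08668, ln C = (11.8122·12.5444 − 7.2724·18.4621)/17.9853 = 0.77361.

k = 1.0867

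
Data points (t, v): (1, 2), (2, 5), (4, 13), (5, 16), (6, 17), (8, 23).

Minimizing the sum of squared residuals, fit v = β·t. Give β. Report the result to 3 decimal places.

The normal system MᵀM·[β]ᵀ = Mᵀv is [[146]]·[β]ᵀ = [430]ᵀ.
Hence β = 430 / 146 ≈ 2.94521.

β = 2.945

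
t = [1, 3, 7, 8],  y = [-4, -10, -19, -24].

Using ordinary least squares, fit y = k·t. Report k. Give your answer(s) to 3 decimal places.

k = -2.919

The normal system MᵀM·[k]ᵀ = Mᵀy is [[123]]·[k]ᵀ = [-359]ᵀ.
Hence k = -359 / 123 ≈ -2.9187.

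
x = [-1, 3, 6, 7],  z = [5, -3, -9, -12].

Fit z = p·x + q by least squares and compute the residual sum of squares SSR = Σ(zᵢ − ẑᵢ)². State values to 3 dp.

SSR = 0.477

With design matrix M, MᵀM = [[95, 15]; [15, 4]] and Mᵀz = [-152, -19]ᵀ.
Determinant 95·4 − 15² = 155.
p = ((-152)·4 − 15·(-19))/155 = -323/155; q = (95·(-19) − 15·(-152))/155 = 95/31.
Residuals: -23/155, 29/155, 68/155, -74/155; SSR = 74/155.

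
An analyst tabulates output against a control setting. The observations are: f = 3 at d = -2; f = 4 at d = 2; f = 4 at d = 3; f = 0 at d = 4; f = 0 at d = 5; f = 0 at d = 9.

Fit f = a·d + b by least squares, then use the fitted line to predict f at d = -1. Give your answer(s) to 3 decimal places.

f̂ = 3.517

The normal equations are: 139·a + 21·b = 14;  21·a + 6·b = 11.
Determinant 139·6 − 21² = 393.
a = (14·6 − 21·11)/393 = -49/131; b = (139·11 − 21·14)/393 = 1235/393.
At d = -1: f̂ = (-49/131)·(-1) + (1235/393)·(1) = 1382/393.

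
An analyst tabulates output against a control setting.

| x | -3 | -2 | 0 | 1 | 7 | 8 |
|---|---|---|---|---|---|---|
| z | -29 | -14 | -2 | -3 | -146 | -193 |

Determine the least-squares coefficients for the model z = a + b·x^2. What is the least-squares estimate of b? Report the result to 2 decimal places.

Entries of AᵀA: Σ1 = 6, Σx^2 = 127, Σx^2·x^2 = 6595.
For Aᵀz: Σz = -387, Σx^2·z = -19826.
AᵀA·[a, b]ᵀ = Aᵀz becomes [[6, 127]; [127, 6595]]·[a, b]ᵀ = [-387, -19826]ᵀ.
Δ = 6·6595 − 127² = 23441.
a = ((-387)·6595 − 127·(-19826))/23441 = -34363/23441; b = (6·(-19826) − 127·(-387))/23441 = -69807/23441.

b = -2.98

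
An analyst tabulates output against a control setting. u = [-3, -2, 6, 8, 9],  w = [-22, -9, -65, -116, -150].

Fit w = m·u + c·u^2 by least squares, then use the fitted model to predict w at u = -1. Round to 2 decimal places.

ŵ = -3.10

With design matrix A, AᵀA = [[194, 1422]; [1422, 12050]] and Aᵀw = [-2584, -22148]ᵀ.
Determinant 194·12050 − 1422² = 315616.
m = ((-2584)·12050 − 1422·(-22148))/315616 = 44657/39452; c = (194·(-22148) − 1422·(-2584))/315616 = -77783/39452.
At u = -1: ŵ = (44657/39452)·(-1) + (-77783/39452)·(1) = -30610/9863.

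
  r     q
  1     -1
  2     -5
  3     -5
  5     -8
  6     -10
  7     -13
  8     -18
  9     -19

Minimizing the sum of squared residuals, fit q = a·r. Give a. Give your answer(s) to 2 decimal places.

a = -1.98

The normal system AᵀA·[a]ᵀ = Aᵀq is [[269]]·[a]ᵀ = [-532]ᵀ.
a = (-532)/269 = -1.9777.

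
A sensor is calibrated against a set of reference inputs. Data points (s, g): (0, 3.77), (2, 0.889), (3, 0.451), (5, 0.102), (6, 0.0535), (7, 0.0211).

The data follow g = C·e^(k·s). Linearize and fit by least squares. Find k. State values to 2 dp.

k = -0.73

Linearized form: ln g = k·s + ln C. From the 6 transformed points,
Σs = 23.0000, Σ(s)² = 123.0000, Σln g = -8.6562, Σs·ln g = -58.6159.
Equations: 123.0000·k + 23.0000·ln C = -58.6159;  23.0000·k + 6·ln C = -8.6562.
Solving (det = 209.0000): k = -0.73016, ln C = 1.35623.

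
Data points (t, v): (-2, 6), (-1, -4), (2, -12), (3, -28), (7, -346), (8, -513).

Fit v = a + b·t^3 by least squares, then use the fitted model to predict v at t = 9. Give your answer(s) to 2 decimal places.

Entries of XᵀX: Σ1 = 6, Σt^3 = 881, Σt^3·t^3 = 380651.
Right-hand side: Σv = -897, Σt^3·v = -382230.
XᵀX·[a, b]ᵀ = Xᵀv becomes [[6, 881]; [881, 380651]]·[a, b]ᵀ = [-897, -382230]ᵀ.
det = 6·380651 − 881² = 1507745.
a = ((-897)·380651 − 881·(-382230))/1507745 = -4699317/1507745; b = (6·(-382230) − 881·(-897))/1507745 = -1503123/1507745.
At t = 9: v̂ = (-4699317/1507745)·(1) + (-1503123/1507745)·(729) = -1100475984/1507745.

v̂ = -729.88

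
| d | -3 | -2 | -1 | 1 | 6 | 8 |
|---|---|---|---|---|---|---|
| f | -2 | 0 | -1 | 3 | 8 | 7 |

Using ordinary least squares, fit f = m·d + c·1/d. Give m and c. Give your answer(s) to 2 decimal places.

Compute the Gram sums: Σd·d = 115, Σd·1/d = 6, Σ1/d·1/d = 1385/576.
Right-hand side: Σd·f = 114, Σ1/d·f = 55/8.
det = 115·(1385/576) − 6² = 138539/576.
m = (114·(1385/576) − 6·(55/8))/(138539/576) = 134130/138539; c = (115·(55/8) − 6·114)/(138539/576) = 61416/138539.

m = 0.97, c = 0.44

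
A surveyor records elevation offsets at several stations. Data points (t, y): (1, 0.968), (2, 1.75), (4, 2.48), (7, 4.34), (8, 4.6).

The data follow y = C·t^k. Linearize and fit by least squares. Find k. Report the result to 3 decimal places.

k = 0.742

Linearized form: ln y = k·ln t + ln C. From the 5 transformed points,
Σln t = 6.1048, Σ(ln t)² = 10.5129, Σln y = 4.4293, Σln t·ln y = 7.6767.
Equations: 10.5129·k + 6.1048·ln C = 7.6767;  6.1048·k + 5·ln C = 4.4293.
Solving (det = 15.2960): k = 0.74161, ln C = -0.01962.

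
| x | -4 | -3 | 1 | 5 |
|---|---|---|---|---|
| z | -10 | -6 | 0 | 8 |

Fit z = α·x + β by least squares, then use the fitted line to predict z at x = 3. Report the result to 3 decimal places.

The normal system MᵀM·[α, β]ᵀ = Mᵀz is [[51, -1]; [-1, 4]]·[α, β]ᵀ = [98, -8]ᵀ.
Δ = 51·4 − (-1)² = 203.
α = (98·4 − (-1)·(-8))/203 = 384/203; β = (51·(-8) − (-1)·98)/203 = -310/203.
At x = 3: ẑ = (384/203)·(3) + (-310/203)·(1) = 842/203.

ẑ = 4.148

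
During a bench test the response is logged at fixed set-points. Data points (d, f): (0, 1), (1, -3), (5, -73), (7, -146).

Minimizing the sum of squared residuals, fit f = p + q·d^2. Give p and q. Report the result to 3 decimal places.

p = 0.722, q = -2.985

From the data, Σ1 = 4, Σd^2 = 75, Σd^2·d^2 = 3027.
And Σf = -221, Σd^2·f = -8982.
AᵀA·[p, q]ᵀ = Aᵀf becomes [[4, 75]; [75, 3027]]·[p, q]ᵀ = [-221, -8982]ᵀ.
det = 4·3027 − 75² = 6483.
p = ((-221)·3027 − 75·(-8982))/6483 = 1561/2161; q = (4·(-8982) − 75·(-221))/6483 = -6451/2161.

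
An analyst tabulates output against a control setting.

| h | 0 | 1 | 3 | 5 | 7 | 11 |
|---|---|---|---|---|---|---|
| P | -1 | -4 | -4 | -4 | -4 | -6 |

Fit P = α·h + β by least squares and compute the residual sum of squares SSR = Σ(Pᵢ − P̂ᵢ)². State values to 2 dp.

SSR = 4.42

Sums needed: Σh·h = 205, Σh = 27, Σ1 = 6.
Right-hand side: Σh·P = -130, ΣP = -23.
XᵀX·[α, β]ᵀ = XᵀP becomes [[205, 27]; [27, 6]]·[α, β]ᵀ = [-130, -23]ᵀ.
det = 205·6 − 27² = 501.
α = ((-130)·6 − 27·(-23))/501 = -53/167; β = (205·(-23) − 27·(-130))/501 = -1205/501.
Residuals: 704/501, -640/501, -322/501, -4/501, 314/501, -52/501; SSR = 2216/501.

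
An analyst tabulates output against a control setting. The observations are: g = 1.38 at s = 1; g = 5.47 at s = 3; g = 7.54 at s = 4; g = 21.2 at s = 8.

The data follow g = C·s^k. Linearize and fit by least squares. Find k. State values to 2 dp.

k = 1.30

Let Y = ln g. Fitting Y = k·ln s + ln C by least squares:
Σln s = 4.5643, Σ(ln s)² = 7.4528, Σln g = 7.0956, Σln s·ln g = 11.0181.
Equations: 7.4528·k + 4.5643·ln C = 11.0181;  4.5643·k + 4·ln C = 7.0956.
Δ = 7.4528·4 − (4.5643)² = 8.9781; k = (11.0181·4 − 4.5643·7.0956)/8.9781 = 1.30157, ln C = (7.4528·7.0956 − 4.5643·11.0181)/8.9781 = 0.28869.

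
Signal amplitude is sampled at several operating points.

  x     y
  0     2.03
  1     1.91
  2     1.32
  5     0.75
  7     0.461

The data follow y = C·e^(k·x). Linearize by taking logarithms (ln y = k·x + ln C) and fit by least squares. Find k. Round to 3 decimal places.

k = -0.217

Let Y = ln y. Fitting Y = k·x + ln C by least squares:
Σx = 15.0000, Σ(x)² = 79.0000, Σln y = 0.5707, Σx·ln y = -5.6565.
Equations: 79.0000·k + 15.0000·ln C = -5.6565;  15.0000·k + 5·ln C = 0.5707.
Δ = 79.0000·5 − (15.0000)² = 170.0000; k = (-5.6565·5 − 15.0000·0.5707)/170.0000 = -0.21673, ln C = (79.0000·0.5707 − 15.0000·-5.6565)/170.0000 = 0.76433.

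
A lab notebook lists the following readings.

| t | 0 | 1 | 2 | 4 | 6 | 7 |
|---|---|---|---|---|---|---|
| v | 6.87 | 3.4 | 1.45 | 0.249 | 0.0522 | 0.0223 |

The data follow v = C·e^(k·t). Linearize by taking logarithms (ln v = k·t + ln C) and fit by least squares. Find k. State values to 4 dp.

Let Y = ln v. Fitting Y = k·t + ln C by least squares:
Σt = 20.0000, Σ(t)² = 106.0000, Σln v = -4.6236, Σt·ln v = -47.9325.
Equations: 106.0000·k + 20.0000·ln C = -47.9325;  20.0000·k + 6·ln C = -4.6236.
Δ = 106.0000·6 − (20.0000)² = 236.0000; k = (-47.9325·6 − 20.0000·-4.6236)/236.0000 = -0.82679, ln C = (106.0000·-4.6236 − 20.0000·-47.9325)/236.0000 = 1.98536.

k = -0.8268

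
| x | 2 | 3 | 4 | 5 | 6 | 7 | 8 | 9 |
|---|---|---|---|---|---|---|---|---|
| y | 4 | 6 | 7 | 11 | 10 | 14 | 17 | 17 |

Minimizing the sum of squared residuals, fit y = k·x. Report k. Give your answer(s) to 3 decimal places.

k = 1.958

With design matrix A, AᵀA = [[284]] and Aᵀy = [556]ᵀ.
Hence k = 556 / 284 ≈ 1.95775.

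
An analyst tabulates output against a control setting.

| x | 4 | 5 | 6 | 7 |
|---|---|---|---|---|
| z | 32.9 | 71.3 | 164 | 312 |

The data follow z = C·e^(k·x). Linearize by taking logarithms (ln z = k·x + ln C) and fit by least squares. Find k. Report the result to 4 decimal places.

k = 0.7582

Let Y = ln z. Fitting Y = k·x + ln C by least squares:
Σx = 22.0000, Σ(x)² = 126.0000, Σln z = 18.6032, Σx·ln z = 106.1086.
Equations: 126.0000·k + 22.0000·ln C = 106.1086;  22.0000·k + 4·ln C = 18.6032.
Solving (det = 20.0000): k = 0.75816, ln C = 0.48095.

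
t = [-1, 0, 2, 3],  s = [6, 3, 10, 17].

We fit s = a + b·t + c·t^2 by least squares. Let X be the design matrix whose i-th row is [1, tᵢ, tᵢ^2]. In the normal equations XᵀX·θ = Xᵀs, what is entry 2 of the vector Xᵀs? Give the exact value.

65

Entry 2 ↔ basis t, so (Xᵀs)_{2} = Σᵢ (t)·sᵢ = (-1)·(6) + (0)·(3) + (2)·(10) + (3)·(17) = 65.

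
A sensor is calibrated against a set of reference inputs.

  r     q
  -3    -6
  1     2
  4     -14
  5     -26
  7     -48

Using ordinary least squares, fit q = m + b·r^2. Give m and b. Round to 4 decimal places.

m = 2.6850, b = -1.0543

Sums needed: Σ1 = 5, Σr^2 = 100, Σr^2·r^2 = 3364.
And Σq = -92, Σr^2·q = -3278.
Determinant 5·3364 − 100² = 6820.
m = ((-92)·3364 − 100·(-3278))/6820 = 4578/1705; b = (5·(-3278) − 100·(-92))/6820 = -719/682.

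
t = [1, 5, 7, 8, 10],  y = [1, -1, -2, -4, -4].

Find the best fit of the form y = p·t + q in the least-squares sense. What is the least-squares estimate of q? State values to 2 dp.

Entries of MᵀM: Σt·t = 239, Σt = 31, Σ1 = 5.
And Σt·y = -90, Σy = -10.
Normal equations: [[239, 31]; [31, 5]]·[p, q]ᵀ = [-90, -10]ᵀ.
det = 239·5 − 31² = 234.
p = ((-90)·5 − 31·(-10))/234 = -70/117; q = (239·(-10) − 31·(-90))/234 = 200/117.

q = 1.71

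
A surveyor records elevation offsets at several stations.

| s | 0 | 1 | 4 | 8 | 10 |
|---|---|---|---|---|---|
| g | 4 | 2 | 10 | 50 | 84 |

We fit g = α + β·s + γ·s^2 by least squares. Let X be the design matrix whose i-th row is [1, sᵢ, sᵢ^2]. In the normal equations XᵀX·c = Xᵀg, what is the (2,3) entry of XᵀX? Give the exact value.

Row 2 ↔ basis s, column 3 ↔ basis s^2, so (XᵀX)_{2,3} = Σᵢ (s)·(s^2) = (0)·(0) + (1)·(1) + (4)·(16) + (8)·(64) + (10)·(100) = 1577.

1577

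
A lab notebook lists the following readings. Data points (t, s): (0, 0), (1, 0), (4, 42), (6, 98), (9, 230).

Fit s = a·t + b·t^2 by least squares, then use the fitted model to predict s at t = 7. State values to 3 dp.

Entries of AᵀA: Σt·t = 134, Σt·t^2 = 1010, Σt^2·t^2 = 8114.
Right-hand side: Σt·s = 2826, Σt^2·s = 22830.
So AᵀA·[a, b]ᵀ = Aᵀs: [[134, 1010]; [1010, 8114]]·[a, b]ᵀ = [2826, 22830]ᵀ.
Δ = 134·8114 − 1010² = 67176.
a = (2826·8114 − 1010·22830)/67176 = -5339/2799; b = (134·22830 − 1010·2826)/67176 = 8540/2799.
At t = 7: ŝ = (-5339/2799)·(7) + (8540/2799)·(49) = 42343/311.

ŝ = 136.151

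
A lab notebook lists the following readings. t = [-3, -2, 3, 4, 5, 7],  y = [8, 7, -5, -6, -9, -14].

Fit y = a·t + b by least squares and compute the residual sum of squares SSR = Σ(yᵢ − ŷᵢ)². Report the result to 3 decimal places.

Compute the Gram sums: Σt·t = 112, Σt = 14, Σ1 = 6.
For Xᵀy: Σt·y = -220, Σy = -19.
XᵀX·[a, b]ᵀ = Xᵀy becomes [[112, 14]; [14, 6]]·[a, b]ᵀ = [-220, -19]ᵀ.
Eliminating b: 6·(row 1) − 14·(row 2) gives 476·a = 6·(-220) − 14·(-19) = -1054, so a = -31/14.
Then b = ((-19) − 14·(-31/14))/6 = 2.
Residuals: -9/14, 4/7, -5/14, 6/7, 1/14, -1/2; SSR = 13/7.

SSR = 1.857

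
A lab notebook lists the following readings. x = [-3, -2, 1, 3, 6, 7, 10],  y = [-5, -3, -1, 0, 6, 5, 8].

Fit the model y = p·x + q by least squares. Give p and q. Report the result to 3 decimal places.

p = 1.005, q = -1.730

Forming MᵀM = [[208, 22]; [22, 7]] and Mᵀy = [171, 10]ᵀ gives MᵀM·[p, q]ᵀ = Mᵀy.
det = 208·7 − 22² = 972.
p = (171·7 − 22·10)/972 = 977/972; q = (208·10 − 22·171)/972 = -841/486.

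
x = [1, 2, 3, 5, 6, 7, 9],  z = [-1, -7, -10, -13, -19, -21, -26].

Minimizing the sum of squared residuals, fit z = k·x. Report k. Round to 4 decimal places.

k = -2.9512

MᵀM·[k]ᵀ = Mᵀz reads: 205·k = -605.
(Σx·x = 205, Σx·z = -605.)
k = (-605)/205 = -2.95122.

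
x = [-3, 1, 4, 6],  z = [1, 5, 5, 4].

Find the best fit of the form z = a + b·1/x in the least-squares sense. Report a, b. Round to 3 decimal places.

a = 2.998, b = 2.776

With design matrix A, AᵀA = [[4, 13/12]; [13/12, 173/144]] and Aᵀz = [15, 79/12]ᵀ.
Eliminating b: (173/144)·(row 1) − (13/12)·(row 2) gives (523/144)·a = (173/144)·15 − (13/12)·(79/12) = 98/9, so a = 1568/523.
Then b = ((79/12) − (13/12)·(1568/523))/(173/144) = 1452/523.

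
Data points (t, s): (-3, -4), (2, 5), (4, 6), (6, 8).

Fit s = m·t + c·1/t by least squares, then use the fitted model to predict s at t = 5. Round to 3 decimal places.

Forming AᵀA = [[65, 4]; [4, 65/144]] and Aᵀs = [94, 20/3]ᵀ gives AᵀA·[m, c]ᵀ = Aᵀs.
Δ = 65·(65/144) − 4² = 1921/144.
m = (94·(65/144) − 4·(20/3))/(1921/144) = 2270/1921; c = (65·(20/3) − 4·94)/(1921/144) = 8256/1921.
At t = 5: ŝ = (2270/1921)·(5) + (8256/1921)·(1/5) = 65006/9605.

ŝ = 6.768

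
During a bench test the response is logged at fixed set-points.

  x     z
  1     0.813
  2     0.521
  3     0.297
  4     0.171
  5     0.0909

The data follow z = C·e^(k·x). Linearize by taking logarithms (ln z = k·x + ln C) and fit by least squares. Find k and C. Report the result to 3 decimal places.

With ln zᵢ as the transformed response and xᵢ as the regressor:
XᵀX = [[55.0000, 15.0000]; [15.0000, 5]], rhs = [-24.2074, -6.2371]ᵀ  (here Σx = 15.0000, Σ(x)² = 55.0000, Σln z = -6.2371, Σx·ln z = -24.2074).
Slope k = (n·Σx·ln z − Σx·Σln z)/(n·Σ(x)² − (Σx)²) = (5·-24.2074 − 15.0000·-6.2371)/50.0000 = -0.54960; ln C = (Σln z − k·Σx)/n = 0.40138, so C = exp(0.40138) = 1.49389.

k = -0.550, C = 1.494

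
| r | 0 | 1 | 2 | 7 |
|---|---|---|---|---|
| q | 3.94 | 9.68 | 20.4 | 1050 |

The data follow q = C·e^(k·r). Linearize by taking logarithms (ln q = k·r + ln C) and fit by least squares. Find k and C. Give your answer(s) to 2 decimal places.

k = 0.79, C = 4.15

Let Y = ln q. Fitting Y = k·r + ln C by least squares:
AᵀA = [[54.0000, 10.0000]; [10.0000, 4]], rhs = [56.9969, 13.6133]ᵀ  (here Σr = 10.0000, Σ(r)² = 54.0000, Σln q = 13.6133, Σr·ln q = 56.9969).
Δ = 54.0000·4 − (10.0000)² = 116.0000; k = (56.9969·4 − 10.0000·13.6133)/116.0000 = 0.79185, ln C = (54.0000·13.6133 − 10.0000·56.9969)/116.0000 = 1.42371, so C = exp(1.42371) = 4.15248.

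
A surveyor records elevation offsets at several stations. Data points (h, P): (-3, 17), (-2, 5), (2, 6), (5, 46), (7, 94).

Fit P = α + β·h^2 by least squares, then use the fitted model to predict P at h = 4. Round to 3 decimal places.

P̂ = 29.304

Normal-equation sums: Σ1 = 5, Σh^2 = 91, Σh^2·h^2 = 3139.
Moment sums: ΣP = 168, Σh^2·P = 5953.
AᵀA·[α, β]ᵀ = AᵀP becomes [[5, 91]; [91, 3139]]·[α, β]ᵀ = [168, 5953]ᵀ.
Δ = 5·3139 − 91² = 7414.
α = (168·3139 − 91·5953)/7414 = -14371/7414; β = (5·5953 − 91·168)/7414 = 14477/7414.
At h = 4: P̂ = (-14371/7414)·(1) + (14477/7414)·(16) = 19751/674.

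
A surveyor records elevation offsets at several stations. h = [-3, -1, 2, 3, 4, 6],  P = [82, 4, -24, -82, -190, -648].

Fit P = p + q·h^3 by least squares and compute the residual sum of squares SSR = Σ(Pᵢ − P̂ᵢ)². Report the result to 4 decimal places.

The normal equations are: 6·p + 287·q = -858;  287·p + 52275·q = -156752.
(Σ1 = 6, Σh^3 = 287, Σh^3·h^3 = 52275, ΣP = -858, Σh^3·P = -156752.)
det = 6·52275 − 287² = 231281.
p = ((-858)·52275 − 287·(-156752))/231281 = 3314/5641; q = (6·(-156752) − 287·(-858))/231281 = -694266/231281.
Residuals: 83986/231281, 94984/231281, -132490/231281, -355734/231281, 353760/231281, -44506/231281; SSR = 1242224/231281.

SSR = 5.3711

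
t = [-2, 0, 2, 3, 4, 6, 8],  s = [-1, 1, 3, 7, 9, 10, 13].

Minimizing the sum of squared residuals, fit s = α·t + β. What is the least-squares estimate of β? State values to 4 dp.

With design matrix M, MᵀM = [[133, 21]; [21, 7]] and Mᵀs = [229, 42]ᵀ.
Eliminating β: 7·(row 1) − 21·(row 2) gives 490·α = 7·229 − 21·42 = 721, so α = 103/70.
Then β = (42 − 21·(103/70))/7 = 111/70.

β = 1.5857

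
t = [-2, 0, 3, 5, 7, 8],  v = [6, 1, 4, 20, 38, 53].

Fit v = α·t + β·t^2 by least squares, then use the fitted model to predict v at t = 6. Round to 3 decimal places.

v̂ = 27.830

Forming MᵀM = [[151, 999]; [999, 7219]] and Mᵀv = [790, 5814]ᵀ gives MᵀM·[α, β]ᵀ = Mᵀv.
Δ = 151·7219 − 999² = 92068.
α = (790·7219 − 999·5814)/92068 = -26294/23017; β = (151·5814 − 999·790)/92068 = 22176/23017.
At t = 6: v̂ = (-26294/23017)·(6) + (22176/23017)·(36) = 640572/23017.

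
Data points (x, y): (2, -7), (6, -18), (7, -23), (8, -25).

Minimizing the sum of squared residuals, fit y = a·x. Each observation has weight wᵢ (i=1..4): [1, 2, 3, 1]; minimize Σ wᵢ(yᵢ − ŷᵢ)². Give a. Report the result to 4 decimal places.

With design matrix A, AᵀWA = [[287]] and AᵀWy = [-913]ᵀ.
Hence a = -913 / 287 ≈ -3.18118.

a = -3.1812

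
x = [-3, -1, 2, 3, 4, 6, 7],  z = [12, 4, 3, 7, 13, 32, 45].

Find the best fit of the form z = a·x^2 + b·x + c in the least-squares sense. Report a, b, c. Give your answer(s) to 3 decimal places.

a = 1.023, b = -0.907, c = 0.787

From the data, Σx^2·x^2 = 4132, Σx^2·x = 630, Σx^2 = 124, Σx·x = 124, Σx = 18, Σ1 = 7.
For Aᵀz: Σx^2·z = 3752, Σx·z = 546, Σz = 116.
Inverting the 3×3 Gram matrix, [a, b, c]ᵀ = [31977/31267, -28362/31267, 24620/31267]ᵀ.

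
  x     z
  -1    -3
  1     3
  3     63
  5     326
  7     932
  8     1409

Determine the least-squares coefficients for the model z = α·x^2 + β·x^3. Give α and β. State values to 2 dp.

MᵀM·[α, β]ᵀ = Mᵀz reads: 7205·α + 52943·β = 144561;  52943·α + 396149·β = 1083541.
(Σx^2·x^2 = 7205, Σx^2·x^3 = 52943, Σx^3·x^3 = 396149, Σx^2·z = 144561, Σx^3·z = 1083541.)
Determinant 7205·396149 − 52943² = 51292296.
α = (144561·396149 − 52943·1083541)/51292296 = -49107787/25646148; β = (7205·1083541 − 52943·144561)/51292296 = 6973631/2331468.

α = -1.91, β = 2.99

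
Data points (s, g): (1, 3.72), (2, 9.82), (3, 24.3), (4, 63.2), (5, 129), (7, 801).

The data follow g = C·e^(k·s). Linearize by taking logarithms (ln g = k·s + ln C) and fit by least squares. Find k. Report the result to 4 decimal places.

Taking logs, ln g = k·s + ln C, so regress ln g on s.
AᵀA = [[104.0000, 22.0000]; [22.0000, 6]], rhs = [103.1393, 22.4806]ᵀ  (here Σs = 22.0000, Σ(s)² = 104.0000, Σln g = 22.4806, Σs·ln g = 103.1393).
Solving (det = 140.0000): k = 0.88759, ln C = 0.49227.

k = 0.8876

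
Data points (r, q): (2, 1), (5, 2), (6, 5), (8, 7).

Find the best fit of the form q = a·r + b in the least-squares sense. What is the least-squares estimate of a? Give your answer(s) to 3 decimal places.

a = 1.027

Compute the Gram sums: Σr·r = 129, Σr = 21, Σ1 = 4.
For Mᵀq: Σr·q = 98, Σq = 15.
So MᵀM·[a, b]ᵀ = Mᵀq: [[129, 21]; [21, 4]]·[a, b]ᵀ = [98, 15]ᵀ.
Eliminating b: 4·(row 1) − 21·(row 2) gives 75·a = 4·98 − 21·15 = 77, so a = 77/75.
Then b = (15 − 21·(77/75))/4 = -41/25.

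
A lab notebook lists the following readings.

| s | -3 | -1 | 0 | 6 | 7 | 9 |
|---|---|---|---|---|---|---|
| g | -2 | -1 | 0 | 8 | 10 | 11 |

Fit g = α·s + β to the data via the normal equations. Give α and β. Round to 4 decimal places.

With design matrix X, XᵀX = [[176, 18]; [18, 6]] and Xᵀg = [224, 26]ᵀ.
Eliminating β: 6·(row 1) − 18·(row 2) gives 732·α = 6·224 − 18·26 = 876, so α = 73/61.
Then β = (26 − 18·(73/61))/6 = 136/183.

α = 1.1967, β = 0.7432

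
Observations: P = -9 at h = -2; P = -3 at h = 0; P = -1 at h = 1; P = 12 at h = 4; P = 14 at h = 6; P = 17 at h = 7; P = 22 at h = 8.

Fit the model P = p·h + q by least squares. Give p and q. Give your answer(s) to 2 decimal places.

The normal equations are: 170·p + 24·q = 444;  24·p + 7·q = 52.
(Σh·h = 170, Σh = 24, Σ1 = 7, Σh·P = 444, ΣP = 52.)
Determinant 170·7 − 24² = 614.
p = (444·7 − 24·52)/614 = 930/307; q = (170·52 − 24·444)/614 = -908/307.

p = 3.03, q = -2.96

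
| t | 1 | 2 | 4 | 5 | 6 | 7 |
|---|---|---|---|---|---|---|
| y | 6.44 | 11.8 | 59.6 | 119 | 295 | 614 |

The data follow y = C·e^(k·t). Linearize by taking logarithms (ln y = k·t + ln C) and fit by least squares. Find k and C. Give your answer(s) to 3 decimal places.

k = 0.770, C = 2.739

Taking logs, ln y = k·t + ln C, so regress ln y on t.
XᵀX = [[131.0000, 25.0000]; [25.0000, 6]], rhs = [126.1068, 25.3044]ᵀ  (here Σt = 25.0000, Σ(t)² = 131.0000, Σln y = 25.3044, Σt·ln y = 126.1068).
Slope k = (n·Σt·ln y − Σt·Σln y)/(n·Σ(t)² − (Σt)²) = (6·126.1068 − 25.0000·25.3044)/161.0000 = 0.77038; ln C = (Σln y − k·Σt)/n = 1.00748, so C = exp(1.00748) = 2.73868.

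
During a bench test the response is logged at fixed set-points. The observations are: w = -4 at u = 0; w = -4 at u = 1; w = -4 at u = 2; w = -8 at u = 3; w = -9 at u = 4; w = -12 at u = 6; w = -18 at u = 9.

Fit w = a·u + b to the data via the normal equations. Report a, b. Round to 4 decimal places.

a = -1.6510, b = -2.5322

With design matrix A, AᵀA = [[147, 25]; [25, 7]] and Aᵀw = [-306, -59]ᵀ.
det = 147·7 − 25² = 404.
a = ((-306)·7 − 25·(-59))/404 = -667/404; b = (147·(-59) − 25·(-306))/404 = -1023/404.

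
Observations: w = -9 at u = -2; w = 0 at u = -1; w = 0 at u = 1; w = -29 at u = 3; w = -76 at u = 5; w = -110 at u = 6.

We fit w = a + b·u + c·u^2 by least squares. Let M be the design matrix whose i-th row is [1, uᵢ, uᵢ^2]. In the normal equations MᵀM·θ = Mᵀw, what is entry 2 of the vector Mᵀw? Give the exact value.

-1109

Entry 2 ↔ basis u, so (Mᵀw)_{2} = Σᵢ (u)·wᵢ = (-2)·(-9) + (-1)·(0) + (1)·(0) + (3)·(-29) + (5)·(-76) + (6)·(-110) = -1109.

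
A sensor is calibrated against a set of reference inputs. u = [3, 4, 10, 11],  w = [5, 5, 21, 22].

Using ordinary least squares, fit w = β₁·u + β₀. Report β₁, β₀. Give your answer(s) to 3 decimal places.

β₁ = 2.320, β₀ = -2.990

Forming MᵀM = [[246, 28]; [28, 4]] and Mᵀw = [487, 53]ᵀ gives MᵀM·[β₁, β₀]ᵀ = Mᵀw.
Δ = 246·4 − 28² = 200.
β₁ = (487·4 − 28·53)/200 = 58/25; β₀ = (246·53 − 28·487)/200 = -299/100.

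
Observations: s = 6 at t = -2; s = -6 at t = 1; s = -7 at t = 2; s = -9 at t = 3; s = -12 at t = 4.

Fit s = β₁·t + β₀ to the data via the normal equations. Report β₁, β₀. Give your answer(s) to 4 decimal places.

The normal system XᵀX·[β₁, β₀]ᵀ = Xᵀs is [[34, 8]; [8, 5]]·[β₁, β₀]ᵀ = [-107, -28]ᵀ.
Determinant 34·5 − 8² = 106.
β₁ = ((-107)·5 − 8·(-28))/106 = -311/106; β₀ = (34·(-28) − 8·(-107))/106 = -48/53.

β₁ = -2.9340, β₀ = -0.9057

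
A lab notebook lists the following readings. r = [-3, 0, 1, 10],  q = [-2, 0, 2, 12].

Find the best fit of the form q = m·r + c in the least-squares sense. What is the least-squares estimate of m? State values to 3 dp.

Compute the Gram sums: Σr·r = 110, Σr = 8, Σ1 = 4.
Moment sums: Σr·q = 128, Σq = 12.
Eliminating c: 4·(row 1) − 8·(row 2) gives 376·m = 4·128 − 8·12 = 416, so m = 52/47.
Then c = (12 − 8·(52/47))/4 = 37/47.

m = 1.106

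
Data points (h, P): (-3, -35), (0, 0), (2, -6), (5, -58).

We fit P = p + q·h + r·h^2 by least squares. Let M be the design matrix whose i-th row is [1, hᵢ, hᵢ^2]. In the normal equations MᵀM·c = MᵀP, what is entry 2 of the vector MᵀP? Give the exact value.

-197

Entry 2 ↔ basis h, so (MᵀP)_{2} = Σᵢ (h)·Pᵢ = (-3)·(-35) + (0)·(0) + (2)·(-6) + (5)·(-58) = -197.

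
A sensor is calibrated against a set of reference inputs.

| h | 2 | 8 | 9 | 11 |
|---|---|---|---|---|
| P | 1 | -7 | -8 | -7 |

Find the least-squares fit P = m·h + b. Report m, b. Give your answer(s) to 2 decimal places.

Compute the Gram sums: Σh·h = 270, Σh = 30, Σ1 = 4.
Right-hand side: Σh·P = -203, ΣP = -21.
So XᵀX·[m, b]ᵀ = XᵀP: [[270, 30]; [30, 4]]·[m, b]ᵀ = [-203, -21]ᵀ.
Eliminating b: 4·(row 1) − 30·(row 2) gives 180·m = 4·(-203) − 30·(-21) = -182, so m = -91/90.
Then b = ((-21) − 30·(-91/90))/4 = 7/3.

m = -1.01, b = 2.33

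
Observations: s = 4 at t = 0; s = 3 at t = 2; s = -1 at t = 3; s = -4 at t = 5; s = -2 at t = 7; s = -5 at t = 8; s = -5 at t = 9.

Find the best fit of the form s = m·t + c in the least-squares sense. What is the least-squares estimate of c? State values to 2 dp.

c = 3.47

Forming AᵀA = [[232, 34]; [34, 7]] and Aᵀs = [-116, -10]ᵀ gives AᵀA·[m, c]ᵀ = Aᵀs.
Eliminating c: 7·(row 1) − 34·(row 2) gives 468·m = 7·(-116) − 34·(-10) = -472, so m = -118/117.
Then c = ((-10) − 34·(-118/117))/7 = 406/117.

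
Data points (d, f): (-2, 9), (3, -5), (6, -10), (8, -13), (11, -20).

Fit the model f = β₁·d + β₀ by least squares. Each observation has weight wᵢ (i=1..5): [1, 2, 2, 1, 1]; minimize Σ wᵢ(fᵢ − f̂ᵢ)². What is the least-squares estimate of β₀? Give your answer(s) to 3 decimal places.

β₀ = 2.959

Forming XᵀWX = [[279, 35]; [35, 7]] and XᵀWf = [-492, -54]ᵀ gives XᵀWX·[β₁, β₀]ᵀ = XᵀWf.
Δ = 279·7 − 35² = 728.
β₁ = ((-492)·7 − 35·(-54))/728 = -111/52; β₀ = (279·(-54) − 35·(-492))/728 = 1077/364.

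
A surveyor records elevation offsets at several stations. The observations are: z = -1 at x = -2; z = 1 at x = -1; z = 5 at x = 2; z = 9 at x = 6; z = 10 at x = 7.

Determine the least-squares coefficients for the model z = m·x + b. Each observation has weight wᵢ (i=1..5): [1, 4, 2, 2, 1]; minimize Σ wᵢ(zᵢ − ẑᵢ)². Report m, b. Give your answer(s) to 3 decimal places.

Entries of MᵀWM: Σwᵢ·x·x = 137, Σwᵢ·x = 17, Σwᵢ·1 = 10.
For MᵀWz: Σwᵢ·x·z = 196, Σwᵢ·z = 41.
Normal equations: [[137, 17]; [17, 10]]·[m, b]ᵀ = [196, 41]ᵀ.
Determinant 137·10 − 17² = 1081.
m = (196·10 − 17·41)/1081 = 1263/1081; b = (137·41 − 17·196)/1081 = 2285/1081.

m = 1.168, b = 2.114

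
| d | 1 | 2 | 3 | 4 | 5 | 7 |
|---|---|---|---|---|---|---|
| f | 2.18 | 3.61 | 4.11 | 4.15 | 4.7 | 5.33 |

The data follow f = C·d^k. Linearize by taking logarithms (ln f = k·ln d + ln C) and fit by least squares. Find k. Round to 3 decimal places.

With ln fᵢ as the transformed response and ln dᵢ as the regressor:
Sums: Σln d = 6.7334, Σ(ln d)² = 9.9861, Σln f = 8.1205, Σln d·ln f = 10.1623.
Normal system: [[9.9861, 6.7334]; [6.7334, 6]]·[k, ln C]ᵀ = [10.1623, 8.1205]ᵀ.
Solving (det = 14.5777): k = 0.43187, ln C = 0.86876.

k = 0.432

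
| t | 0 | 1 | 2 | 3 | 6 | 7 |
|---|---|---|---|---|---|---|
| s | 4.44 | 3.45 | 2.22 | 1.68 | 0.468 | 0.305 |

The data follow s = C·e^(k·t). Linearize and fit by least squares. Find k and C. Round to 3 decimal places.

k = -0.389, C = 4.870

Let Y = ln s. Fitting Y = k·t + ln C by least squares:
AᵀA = [[99.0000, 19.0000]; [19.0000, 6]], rhs = [-8.4781, 2.0986]ᵀ  (here Σt = 19.0000, Σ(t)² = 99.0000, Σln s = 2.0986, Σt·ln s = -8.4781).
Solving (det = 233.0000): k = -0.38945, ln C = 1.58302, so C = exp(1.58302) = 4.86966.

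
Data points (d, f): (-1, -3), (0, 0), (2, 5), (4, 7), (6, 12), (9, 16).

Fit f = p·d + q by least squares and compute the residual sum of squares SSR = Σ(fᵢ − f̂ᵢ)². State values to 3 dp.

SSR = 4.364

The normal equations are: 138·p + 20·q = 257;  20·p + 6·q = 37.
(Σd·d = 138, Σd = 20, Σ1 = 6, Σd·f = 257, Σf = 37.)
det = 138·6 − 20² = 428.
p = (257·6 − 20·37)/428 = 401/214; q = (138·37 − 20·257)/428 = -17/214.
Residuals: -112/107, 17/214, 285/214, -89/214, 179/214, -84/107; SSR = 467/107.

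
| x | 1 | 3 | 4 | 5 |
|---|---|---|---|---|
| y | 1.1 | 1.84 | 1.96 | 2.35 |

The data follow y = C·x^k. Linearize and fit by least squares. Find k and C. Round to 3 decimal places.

Linearized form: ln y = k·ln x + ln C. From the 4 transformed points,
AᵀA = [[5.7191, 4.0943]; [4.0943, 4]], rhs = [2.9779, 2.2324]ᵀ  (here Σln x = 4.0943, Σ(ln x)² = 5.7191, Σln y = 2.2324, Σln x·ln y = 2.9779).
Δ = 5.7191·4 − (4.0943)² = 6.1125; k = (2.9779·4 − 4.0943·2.2324)/6.1125 = 0.45338, ln C = (5.7191·2.2324 − 4.0943·2.9779)/6.1125 = 0.09403, so C = exp(0.09403) = 1.09859.

k = 0.453, C = 1.099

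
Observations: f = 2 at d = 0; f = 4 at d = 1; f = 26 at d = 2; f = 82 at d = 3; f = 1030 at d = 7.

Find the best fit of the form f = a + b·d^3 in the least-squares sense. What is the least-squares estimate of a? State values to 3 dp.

Forming AᵀA = [[5, 379]; [379, 118443]] and Aᵀf = [1144, 355716]ᵀ gives AᵀA·[a, b]ᵀ = Aᵀf.
Determinant 5·118443 − 379² = 448574.
a = (1144·118443 − 379·355716)/448574 = 341214/224287; b = (5·355716 − 379·1144)/448574 = 672502/224287.

a = 1.521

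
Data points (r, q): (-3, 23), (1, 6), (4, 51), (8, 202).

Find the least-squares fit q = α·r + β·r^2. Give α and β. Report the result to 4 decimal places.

α = 1.1826, β = 3.0010

The normal system XᵀX·[α, β]ᵀ = Xᵀq is [[90, 550]; [550, 4434]]·[α, β]ᵀ = [1757, 13957]ᵀ.
Eliminating β: 4434·(row 1) − 550·(row 2) gives 96560·α = 4434·1757 − 550·13957 = 114188, so α = 28547/24140.
Then β = (13957 − 550·(28547/24140))/4434 = 14489/4828.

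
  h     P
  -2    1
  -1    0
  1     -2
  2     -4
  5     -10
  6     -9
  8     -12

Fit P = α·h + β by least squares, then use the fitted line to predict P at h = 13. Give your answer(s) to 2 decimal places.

P̂ = -19.23

Compute the Gram sums: Σh·h = 135, Σh = 19, Σ1 = 7.
Moment sums: Σh·P = -212, ΣP = -36.
Normal equations: [[135, 19]; [19, 7]]·[α, β]ᵀ = [-212, -36]ᵀ.
det = 135·7 − 19² = 584.
α = ((-212)·7 − 19·(-36))/584 = -100/73; β = (135·(-36) − 19·(-212))/584 = -104/73.
At h = 13: P̂ = (-100/73)·(13) + (-104/73)·(1) = -1404/73.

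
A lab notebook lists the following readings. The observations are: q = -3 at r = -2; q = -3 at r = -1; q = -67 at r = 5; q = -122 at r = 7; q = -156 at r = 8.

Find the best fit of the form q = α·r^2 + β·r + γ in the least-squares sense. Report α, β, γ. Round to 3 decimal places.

From the data, Σr^2·r^2 = 7139, Σr^2·r = 971, Σr^2 = 143, Σr·r = 143, Σr = 17, Σ1 = 5.
Right-hand side: Σr^2·q = -17652, Σr·q = -2428, Σq = -351.
XᵀX·[α, β, γ]ᵀ = Xᵀq becomes [[7139, 971, 143]; [971, 143, 17]; [143, 17, 5]]·[α, β, γ]ᵀ = [-17652, -2428, -351]ᵀ.
Solving the 3×3 system (Gaussian elimination) gives α = -41773/20634, β = -20435/6878, γ = -22681/10317.

α = -2.024, β = -2.971, γ = -2.198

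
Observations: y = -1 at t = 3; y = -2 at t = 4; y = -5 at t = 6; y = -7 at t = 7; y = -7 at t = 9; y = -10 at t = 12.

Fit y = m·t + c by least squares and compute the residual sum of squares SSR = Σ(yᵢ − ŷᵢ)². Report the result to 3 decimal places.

Sums needed: Σt·t = 335, Σt = 41, Σ1 = 6.
For Aᵀy: Σt·y = -273, Σy = -32.
AᵀA·[m, c]ᵀ = Aᵀy becomes [[335, 41]; [41, 6]]·[m, c]ᵀ = [-273, -32]ᵀ.
det = 335·6 − 41² = 329.
m = ((-273)·6 − 41·(-32))/329 = -326/329; c = (335·(-32) − 41·(-273))/329 = 473/329.
Residuals: 176/329, 173/329, -162/329, -494/329, 158/329, 149/329; SSR = 1150/329.

SSR = 3.495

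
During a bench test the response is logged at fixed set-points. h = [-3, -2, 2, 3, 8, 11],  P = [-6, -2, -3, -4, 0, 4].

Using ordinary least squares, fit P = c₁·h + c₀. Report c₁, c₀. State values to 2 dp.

c₁ = 0.55, c₀ = -3.57

Entries of AᵀA: Σh·h = 211, Σh = 19, Σ1 = 6.
Right-hand side: Σh·P = 48, ΣP = -11.
Δ = 211·6 − 19² = 905.
c₁ = (48·6 − 19·(-11))/905 = 497/905; c₀ = (211·(-11) − 19·48)/905 = -3233/905.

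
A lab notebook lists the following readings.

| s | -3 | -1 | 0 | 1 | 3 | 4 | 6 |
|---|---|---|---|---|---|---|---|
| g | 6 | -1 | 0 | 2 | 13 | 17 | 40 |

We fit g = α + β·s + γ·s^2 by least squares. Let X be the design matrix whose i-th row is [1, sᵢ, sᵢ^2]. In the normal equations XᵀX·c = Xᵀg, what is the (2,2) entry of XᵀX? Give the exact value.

72

Row 2 ↔ basis s, column 2 ↔ basis s, so (XᵀX)_{2,2} = Σᵢ (s)·(s) = (-3)·(-3) + (-1)·(-1) + (0)·(0) + (1)·(1) + (3)·(3) + (4)·(4) + (6)·(6) = 72.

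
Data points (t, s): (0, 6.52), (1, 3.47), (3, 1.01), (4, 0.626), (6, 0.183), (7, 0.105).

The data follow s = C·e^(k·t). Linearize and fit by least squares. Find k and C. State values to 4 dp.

k = -0.5879, C = 6.3113

With ln sᵢ as the transformed response and tᵢ as the regressor:
XᵀX = [[111.0000, 21.0000]; [21.0000, 6]], rhs = [-26.5658, -1.2915]ᵀ  (here Σt = 21.0000, Σ(t)² = 111.0000, Σln s = -1.2915, Σt·ln s = -26.5658).
Slope k = (n·Σt·ln s − Σt·Σln s)/(n·Σ(t)² − (Σt)²) = (6·-26.5658 − 21.0000·-1.2915)/225.0000 = -0.58788; ln C = (Σln s − k·Σt)/n = 1.84234, so C = exp(1.84234) = 6.31128.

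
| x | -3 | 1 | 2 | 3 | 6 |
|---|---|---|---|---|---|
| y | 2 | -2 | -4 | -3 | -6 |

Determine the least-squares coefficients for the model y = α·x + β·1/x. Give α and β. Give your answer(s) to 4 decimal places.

α = -0.9160, β = -1.3911

The normal system AᵀA·[α, β]ᵀ = Aᵀy is [[59, 5]; [5, 3/2]]·[α, β]ᵀ = [-61, -20/3]ᵀ.
Eliminating β: (3/2)·(row 1) − 5·(row 2) gives (127/2)·α = (3/2)·(-61) − 5·(-20/3) = -349/6, so α = -349/381.
Then β = ((-20/3) − 5·(-349/381))/(3/2) = -530/381.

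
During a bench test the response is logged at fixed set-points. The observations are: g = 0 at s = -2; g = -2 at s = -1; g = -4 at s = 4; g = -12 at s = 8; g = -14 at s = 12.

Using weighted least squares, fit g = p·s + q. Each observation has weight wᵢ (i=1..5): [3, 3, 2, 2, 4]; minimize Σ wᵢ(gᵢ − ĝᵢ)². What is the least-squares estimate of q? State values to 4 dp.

Setting ∂/∂p … = 0 gives: 751·p + 63·q = -890;  63·p + 14·q = -94.
Eliminating q: 14·(row 1) − 63·(row 2) gives 6545·p = 14·(-890) − 63·(-94) = -6538, so p = -934/935.
Then q = ((-94) − 63·(-934/935))/14 = -14524/6545.

q = -2.2191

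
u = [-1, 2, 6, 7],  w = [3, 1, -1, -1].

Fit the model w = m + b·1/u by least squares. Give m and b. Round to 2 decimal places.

Compute the Gram sums: Σ1 = 4, Σ1/u = -4/21, Σ1/u·1/u = 1145/882.
Right-hand side: Σw = 2, Σ1/u·w = -59/21.
det = 4·(1145/882) − (-4/21)² = 758/147.
m = (2·(1145/882) − (-4/21)·(-59/21))/(758/147) = 303/758; b = (4·(-59/21) − (-4/21)·2)/(758/147) = -798/379.

m = 0.40, b = -2.11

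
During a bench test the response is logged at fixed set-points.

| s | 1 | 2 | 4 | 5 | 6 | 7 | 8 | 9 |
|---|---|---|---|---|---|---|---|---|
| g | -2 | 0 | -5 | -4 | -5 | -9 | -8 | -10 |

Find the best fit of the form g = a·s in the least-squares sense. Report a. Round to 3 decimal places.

a = -1.047

Forming MᵀM = [[276]] and Mᵀg = [-289]ᵀ gives MᵀM·[a]ᵀ = Mᵀg.
Hence a = -289 / 276 ≈ -1.0471.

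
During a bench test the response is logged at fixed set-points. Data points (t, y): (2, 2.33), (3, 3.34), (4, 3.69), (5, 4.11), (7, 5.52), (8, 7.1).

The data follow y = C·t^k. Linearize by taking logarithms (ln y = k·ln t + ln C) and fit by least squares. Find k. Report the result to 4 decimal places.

Let Y = ln y. Fitting Y = k·ln t + ln C by least squares:
Σln t = 8.8128, Σ(ln t)² = 14.3101, Σln y = 8.4394, Σln t·ln y = 13.3963.
Equations: 14.3101·k + 8.8128·ln C = 13.3963;  8.8128·k + 6·ln C = 8.4394.
Solving (det = 8.1947): k = 0.73252, ln C = 0.33063.

k = 0.7325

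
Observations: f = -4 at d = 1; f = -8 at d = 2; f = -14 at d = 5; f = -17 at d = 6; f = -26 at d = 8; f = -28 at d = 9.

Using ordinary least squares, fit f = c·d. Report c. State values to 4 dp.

c = -3.0900

Compute the Gram sums: Σd·d = 211.
And Σd·f = -652.
c = (-652)/211 = -3.09005.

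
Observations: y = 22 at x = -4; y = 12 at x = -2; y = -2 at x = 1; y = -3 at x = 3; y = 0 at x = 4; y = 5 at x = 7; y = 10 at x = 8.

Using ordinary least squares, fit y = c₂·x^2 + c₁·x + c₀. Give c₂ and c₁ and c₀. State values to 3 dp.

c₂ = 0.501, c₁ = -3.055, c₀ = 2.333

From the data, Σx^2·x^2 = 7107, Σx^2·x = 875, Σx^2 = 159, Σx·x = 159, Σx = 17, Σ1 = 7.
And Σx^2·y = 1256, Σx·y = -8, Σy = 44.
MᵀM·[c₂, c₁, c₀]ᵀ = Mᵀy becomes [[7107, 875, 159]; [875, 159, 17]; [159, 17, 7]]·[c₂, c₁, c₀]ᵀ = [1256, -8, 44]ᵀ.
Row-reducing yields c₂ = 151114/301841, c₁ = -922078/301841, c₀ = 704172/301841.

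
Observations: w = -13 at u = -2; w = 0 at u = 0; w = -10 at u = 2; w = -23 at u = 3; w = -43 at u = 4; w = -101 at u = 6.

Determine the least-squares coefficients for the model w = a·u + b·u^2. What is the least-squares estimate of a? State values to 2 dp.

Sums needed: Σu·u = 69, Σu·u^2 = 307, Σu^2·u^2 = 1665.
For Mᵀw: Σu·w = -841, Σu^2·w = -4623.
det = 69·1665 − 307² = 20636.
a = ((-841)·1665 − 307·(-4623))/20636 = 4749/5159; b = (69·(-4623) − 307·(-841))/20636 = -15200/5159.

a = 0.92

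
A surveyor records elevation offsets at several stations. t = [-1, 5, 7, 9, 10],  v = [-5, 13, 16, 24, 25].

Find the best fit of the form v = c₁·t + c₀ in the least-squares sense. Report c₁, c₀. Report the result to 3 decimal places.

c₁ = 2.763, c₀ = -1.979

Forming AᵀA = [[256, 30]; [30, 5]] and Aᵀv = [648, 73]ᵀ gives AᵀA·[c₁, c₀]ᵀ = Aᵀv.
Δ = 256·5 − 30² = 380.
c₁ = (648·5 − 30·73)/380 = 105/38; c₀ = (256·73 − 30·648)/380 = -188/95.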